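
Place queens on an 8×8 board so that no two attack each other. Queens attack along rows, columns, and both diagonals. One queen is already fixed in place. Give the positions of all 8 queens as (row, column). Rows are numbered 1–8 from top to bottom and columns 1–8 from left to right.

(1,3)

(1,3) (2,5) (3,7) (4,1) (5,4) (6,2) (7,8) (8,6)

Row 2: attacked by (1,3)→{2,3,4}. Safe: 1, 5, 6, 7, 8. Place at column 5.
Row 3: attacked by (1,3)→{1,3,5}; (2,5)→{4,5,6}. Safe: 2, 7, 8. Place at column 7.
Row 4: attacked by (1,3)→{3,6}; (2,5)→{3,5,7}; (3,7)→{6,7,8}. Safe: 1, 2, 4. Place at column 1.
Row 5: attacked by (1,3)→{3,7}; (2,5)→{2,5,8}; (3,7)→{5,7}; (4,1)→{1,2}. Safe: 4, 6. Place at column 4.
Row 6: attacked by (1,3)→{3,8}; (2,5)→{1,5}; (3,7)→{4,7}; (4,1)→{1,3}; (5,4)→{3,4,5}. Safe: 2, 6. Place at column 2.
Row 7: attacked by (1,3)→{3}; (2,5)→{5}; (3,7)→{3,7}; (4,1)→{1,4}; (5,4)→{2,4,6}; (6,2)→{1,2,3}. Safe: 8. Place at column 8.
Row 8: attacked by (1,3)→{3}; (2,5)→{5}; (3,7)→{2,7}; (4,1)→{1,5}; (5,4)→{1,4,7}; (6,2)→{2,4}; (7,8)→{7,8}. Safe: 6. Place at column 6.
Columns [3, 5, 7, 1, 4, 2, 8, 6], r−c [-2, -3, -4, 3, 1, 4, -1, 2], r+c [4, 7, 10, 5, 9, 8, 15, 14] are all distinct, so no two queens attack.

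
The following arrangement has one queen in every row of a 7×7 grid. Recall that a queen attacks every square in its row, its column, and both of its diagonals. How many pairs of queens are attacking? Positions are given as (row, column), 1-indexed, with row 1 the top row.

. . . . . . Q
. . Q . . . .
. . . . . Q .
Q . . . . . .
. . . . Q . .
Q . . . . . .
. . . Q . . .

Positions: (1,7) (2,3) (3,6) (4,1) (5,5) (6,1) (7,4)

3

Same column: (4,1)–(6,1) (column 1).
Same diagonal: (2,3)–(4,1) (|2−4| = |3−1| = 2); (4,1)–(7,4) (|4−7| = |1−4| = 3).
Total attacking pairs: 3.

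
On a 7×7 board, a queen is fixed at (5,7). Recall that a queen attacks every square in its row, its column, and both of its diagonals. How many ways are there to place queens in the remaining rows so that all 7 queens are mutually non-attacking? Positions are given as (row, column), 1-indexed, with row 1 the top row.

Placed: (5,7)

6

Branch on row 1: col 1 → 1; col 2 → 2; col 4 → 0; col 5 → 1; col 6 → 2.
Sum: 1 + 2 + 0 + 1 + 2 = 6.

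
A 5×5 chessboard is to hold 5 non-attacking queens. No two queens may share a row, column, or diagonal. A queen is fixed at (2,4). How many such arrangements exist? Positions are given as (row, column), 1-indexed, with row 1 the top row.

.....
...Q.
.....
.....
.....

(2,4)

Branch on row 1: col 1 → 1; col 2 → 1.
Sum: 1 + 1 = 2.

2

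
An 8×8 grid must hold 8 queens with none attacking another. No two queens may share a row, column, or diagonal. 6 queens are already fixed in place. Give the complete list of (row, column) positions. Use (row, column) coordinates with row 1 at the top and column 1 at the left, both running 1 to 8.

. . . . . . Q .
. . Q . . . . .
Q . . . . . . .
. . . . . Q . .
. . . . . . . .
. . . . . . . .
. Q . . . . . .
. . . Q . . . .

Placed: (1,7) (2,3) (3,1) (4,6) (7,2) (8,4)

(1,7) (2,3) (3,1) (4,6) (5,8) (6,5) (7,2) (8,4)

Row 5: attacked by (1,7)→{3,7}; (2,3)→{3,6}; (3,1)→{1,3}; (4,6)→{5,6,7}; (7,2)→{2,4}; (8,4)→{1,4,7}. Safe: 8. Place at column 8.
Row 6: attacked by (1,7)→{2,7}; (2,3)→{3,7}; (3,1)→{1,4}; (4,6)→{4,6,8}; (5,8)→{7,8}; (7,2)→{1,2,3}; (8,4)→{2,4,6}. Safe: 5. Place at column 5.
Columns [7, 3, 1, 6, 8, 5, 2, 4], r−c [-6, -1, 2, -2, -3, 1, 5, 4], r+c [8, 5, 4, 10, 13, 11, 9, 12] are all distinct, so no two queens attack.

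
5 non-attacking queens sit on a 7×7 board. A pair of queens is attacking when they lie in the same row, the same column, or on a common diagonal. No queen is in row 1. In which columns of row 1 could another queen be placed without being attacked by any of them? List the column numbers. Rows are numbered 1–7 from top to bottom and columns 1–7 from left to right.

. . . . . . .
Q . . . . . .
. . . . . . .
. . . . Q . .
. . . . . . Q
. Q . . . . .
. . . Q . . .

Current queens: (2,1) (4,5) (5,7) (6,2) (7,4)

(2,1) attacks row 1 at column 1 and diagonals 2.
(4,5) attacks row 1 at column 5 and diagonals 2.
(5,7) attacks row 1 at column 7 and diagonals 3.
(6,2) attacks row 1 at column 2 and diagonals 7.
(7,4) attacks row 1 at column 4.
Attacked columns: {1, 2, 3, 4, 5, 7}. Safe: {6}.

columns 6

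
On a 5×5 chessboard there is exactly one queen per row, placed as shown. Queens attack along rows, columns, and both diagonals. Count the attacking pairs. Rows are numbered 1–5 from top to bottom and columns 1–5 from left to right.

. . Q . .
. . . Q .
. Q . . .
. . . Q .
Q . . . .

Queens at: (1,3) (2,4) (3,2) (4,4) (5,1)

3

Same column: (2,4)–(4,4) (column 4).
Same diagonal: (1,3)–(2,4) (|1−2| = |3−4| = 1); (2,4)–(5,1) (|2−5| = |4−1| = 3).
Total attacking pairs: 3.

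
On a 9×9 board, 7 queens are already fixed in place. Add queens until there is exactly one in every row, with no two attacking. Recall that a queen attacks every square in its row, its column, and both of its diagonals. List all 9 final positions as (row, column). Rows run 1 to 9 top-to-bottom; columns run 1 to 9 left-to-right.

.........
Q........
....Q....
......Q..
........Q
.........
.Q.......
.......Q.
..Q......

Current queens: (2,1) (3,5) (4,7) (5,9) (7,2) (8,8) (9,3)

(1,6) (2,1) (3,5) (4,7) (5,9) (6,4) (7,2) (8,8) (9,3)

Row 1: attacked by (2,1)→{1,2}; (3,5)→{3,5,7}; (4,7)→{4,7}; (5,9)→{5,9}; (7,2)→{2,8}; (8,8)→{1,8}; (9,3)→{3}. Safe: 6. Place at column 6.
Row 6: attacked by (1,6)→{1,6}; (2,1)→{1,5}; (3,5)→{2,5,8}; (4,7)→{5,7,9}; (5,9)→{8,9}; (7,2)→{1,2,3}; (8,8)→{6,8}; (9,3)→{3,6}. Safe: 4. Place at column 4.
Columns [6, 1, 5, 7, 9, 4, 2, 8, 3], r−c [-5, 1, -2, -3, -4, 2, 5, 0, 6], r+c [7, 3, 8, 11, 14, 10, 9, 16, 12] are all distinct, so no two queens attack.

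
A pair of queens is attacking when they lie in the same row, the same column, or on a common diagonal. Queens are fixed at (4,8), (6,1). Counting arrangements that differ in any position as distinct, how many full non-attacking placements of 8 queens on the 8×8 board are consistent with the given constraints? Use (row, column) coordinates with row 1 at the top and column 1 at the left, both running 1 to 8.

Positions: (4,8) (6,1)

4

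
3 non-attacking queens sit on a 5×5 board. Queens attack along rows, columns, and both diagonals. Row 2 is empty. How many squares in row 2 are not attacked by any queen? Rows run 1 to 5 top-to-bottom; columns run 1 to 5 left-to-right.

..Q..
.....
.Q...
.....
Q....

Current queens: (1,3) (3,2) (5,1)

1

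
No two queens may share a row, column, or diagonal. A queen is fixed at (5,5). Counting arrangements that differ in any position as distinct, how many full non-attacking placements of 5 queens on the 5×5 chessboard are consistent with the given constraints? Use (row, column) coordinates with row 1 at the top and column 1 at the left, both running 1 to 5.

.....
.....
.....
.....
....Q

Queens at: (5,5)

Branch on row 1: col 2 → 1; col 3 → 1; col 4 → 0.
Sum: 1 + 1 + 0 = 2.

2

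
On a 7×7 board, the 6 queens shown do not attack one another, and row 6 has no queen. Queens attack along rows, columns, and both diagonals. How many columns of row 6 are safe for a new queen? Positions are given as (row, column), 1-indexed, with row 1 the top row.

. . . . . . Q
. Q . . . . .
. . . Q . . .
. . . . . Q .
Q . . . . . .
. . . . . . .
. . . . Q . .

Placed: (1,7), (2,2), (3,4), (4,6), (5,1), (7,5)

1

(1,7) attacks row 6 at column 7 and diagonals 2.
(2,2) attacks row 6 at column 2 and diagonals 6.
(3,4) attacks row 6 at column 4 and diagonals 1, 7.
(4,6) attacks row 6 at column 6 and diagonals 4.
(5,1) attacks row 6 at column 1 and diagonals 2.
(7,5) attacks row 6 at column 5 and diagonals 4, 6.
Attacked columns: {1, 2, 4, 5, 6, 7}. Safe: {3}.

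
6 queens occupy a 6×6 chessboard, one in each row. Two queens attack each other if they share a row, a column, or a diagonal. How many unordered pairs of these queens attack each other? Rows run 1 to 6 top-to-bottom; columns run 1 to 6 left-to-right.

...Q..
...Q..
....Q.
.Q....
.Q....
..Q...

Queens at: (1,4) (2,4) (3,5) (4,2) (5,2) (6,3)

Same column: (1,4)–(2,4) (column 4); (4,2)–(5,2) (column 2).
Same diagonal: (2,4)–(3,5) (|2−3| = |4−5| = 1); (2,4)–(4,2) (|2−4| = |4−2| = 2); (5,2)–(6,3) (|5−6| = |2−3| = 1).
Total attacking pairs: 5.

5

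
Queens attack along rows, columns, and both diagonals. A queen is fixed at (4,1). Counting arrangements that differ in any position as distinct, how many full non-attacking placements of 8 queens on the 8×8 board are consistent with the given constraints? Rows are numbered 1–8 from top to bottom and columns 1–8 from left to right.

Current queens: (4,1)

18

Branch on row 1: col 2 → 2; col 3 → 4; col 5 → 5; col 6 → 4; col 7 → 2; col 8 → 1.
Sum: 2 + 4 + 5 + 4 + 2 + 1 = 18.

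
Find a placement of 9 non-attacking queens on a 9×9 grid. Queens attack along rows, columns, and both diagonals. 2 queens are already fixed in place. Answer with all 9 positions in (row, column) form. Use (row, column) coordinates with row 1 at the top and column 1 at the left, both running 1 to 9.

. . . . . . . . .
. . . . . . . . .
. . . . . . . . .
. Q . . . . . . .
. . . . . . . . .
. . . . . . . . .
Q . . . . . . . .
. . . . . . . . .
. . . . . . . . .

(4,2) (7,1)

(1,9) (2,7) (3,4) (4,2) (5,8) (6,6) (7,1) (8,3) (9,5)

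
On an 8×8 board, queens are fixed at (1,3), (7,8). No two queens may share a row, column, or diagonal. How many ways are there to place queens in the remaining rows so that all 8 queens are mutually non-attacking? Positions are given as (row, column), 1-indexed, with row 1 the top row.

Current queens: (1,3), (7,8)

3

Branch on row 2: col 1 → 0; col 5 → 1; col 6 → 2; col 7 → 0.
Sum: 0 + 1 + 2 + 0 = 3.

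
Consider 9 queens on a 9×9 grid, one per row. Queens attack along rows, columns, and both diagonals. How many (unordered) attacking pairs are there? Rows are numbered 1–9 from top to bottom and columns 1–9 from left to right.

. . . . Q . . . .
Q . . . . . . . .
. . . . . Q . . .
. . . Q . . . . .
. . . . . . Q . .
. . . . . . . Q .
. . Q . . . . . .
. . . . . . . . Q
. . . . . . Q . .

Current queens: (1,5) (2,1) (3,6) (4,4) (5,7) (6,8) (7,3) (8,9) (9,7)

Same column: (5,7)–(9,7) (column 7).
Same diagonal: (5,7)–(6,8) (|5−6| = |7−8| = 1).
Total attacking pairs: 2.

2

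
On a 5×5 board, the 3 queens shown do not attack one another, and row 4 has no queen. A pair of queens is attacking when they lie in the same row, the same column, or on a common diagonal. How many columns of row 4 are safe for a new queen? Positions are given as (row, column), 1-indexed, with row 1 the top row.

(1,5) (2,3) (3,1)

1

(1,5) attacks row 4 at column 5 and diagonals 2.
(2,3) attacks row 4 at column 3 and diagonals 1, 5.
(3,1) attacks row 4 at column 1 and diagonals 2.
Attacked columns: {1, 2, 3, 5}. Safe: {4}.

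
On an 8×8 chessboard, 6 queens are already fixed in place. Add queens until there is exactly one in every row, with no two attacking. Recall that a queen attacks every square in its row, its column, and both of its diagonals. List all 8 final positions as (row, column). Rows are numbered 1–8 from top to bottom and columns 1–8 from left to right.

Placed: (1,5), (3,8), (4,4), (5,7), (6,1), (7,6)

Row 2: attacked by (1,5)→{4,5,6}; (3,8)→{7,8}; (4,4)→{2,4,6}; (5,7)→{4,7}; (6,1)→{1,5}; (7,6)→{1,6}. Safe: 3. Place at column 3.
Row 8: attacked by (1,5)→{5}; (2,3)→{3}; (3,8)→{3,8}; (4,4)→{4,8}; (5,7)→{4,7}; (6,1)→{1,3}; (7,6)→{5,6,7}. Safe: 2. Place at column 2.
Columns [5, 3, 8, 4, 7, 1, 6, 2], r−c [-4, -1, -5, 0, -2, 5, 1, 6], r+c [6, 5, 11, 8, 12, 7, 13, 10] are all distinct, so no two queens attack.

(1,5) (2,3) (3,8) (4,4) (5,7) (6,1) (7,6) (8,2)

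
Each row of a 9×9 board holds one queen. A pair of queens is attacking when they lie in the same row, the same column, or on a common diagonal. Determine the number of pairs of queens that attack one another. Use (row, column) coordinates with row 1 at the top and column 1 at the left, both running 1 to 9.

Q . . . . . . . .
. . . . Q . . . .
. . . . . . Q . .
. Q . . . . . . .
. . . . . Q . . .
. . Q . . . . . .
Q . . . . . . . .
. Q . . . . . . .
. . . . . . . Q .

Same column: (1,1)–(7,1) (column 1); (4,2)–(8,2) (column 2).
Same diagonal: (3,7)–(8,2) (|3−8| = |7−2| = 5); (7,1)–(8,2) (|7−8| = |1−2| = 1).
Total attacking pairs: 4.

4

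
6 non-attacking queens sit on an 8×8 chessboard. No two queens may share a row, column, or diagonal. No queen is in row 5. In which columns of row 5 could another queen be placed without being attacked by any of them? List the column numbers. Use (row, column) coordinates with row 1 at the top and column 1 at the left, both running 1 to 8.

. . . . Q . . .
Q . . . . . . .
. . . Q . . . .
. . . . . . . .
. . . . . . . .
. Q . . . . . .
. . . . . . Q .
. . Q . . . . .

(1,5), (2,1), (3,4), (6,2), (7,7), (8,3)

columns 8

(1,5) attacks row 5 at column 5 and diagonals 1.
(2,1) attacks row 5 at column 1 and diagonals 4.
(3,4) attacks row 5 at column 4 and diagonals 2, 6.
(6,2) attacks row 5 at column 2 and diagonals 1, 3.
(7,7) attacks row 5 at column 7 and diagonals 5.
(8,3) attacks row 5 at column 3 and diagonals 6.
Attacked columns: {1, 2, 3, 4, 5, 6, 7}. Safe: {8}.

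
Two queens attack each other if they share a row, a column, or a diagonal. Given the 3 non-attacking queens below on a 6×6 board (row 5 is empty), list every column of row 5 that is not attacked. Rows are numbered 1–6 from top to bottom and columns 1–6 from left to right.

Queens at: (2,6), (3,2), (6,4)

(2,6) attacks row 5 at column 6 and diagonals 3.
(3,2) attacks row 5 at column 2 and diagonals 4.
(6,4) attacks row 5 at column 4 and diagonals 3, 5.
Attacked columns: {2, 3, 4, 5, 6}. Safe: {1}.

columns 1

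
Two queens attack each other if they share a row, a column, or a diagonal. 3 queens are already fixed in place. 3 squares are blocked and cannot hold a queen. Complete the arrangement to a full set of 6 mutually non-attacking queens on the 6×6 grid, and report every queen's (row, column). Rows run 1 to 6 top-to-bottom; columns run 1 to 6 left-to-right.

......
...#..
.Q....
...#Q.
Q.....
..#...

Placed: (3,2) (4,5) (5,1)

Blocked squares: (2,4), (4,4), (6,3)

(1,3) (2,6) (3,2) (4,5) (5,1) (6,4)

Row 1: attacked by (3,2)→{2,4}; (4,5)→{2,5}; (5,1)→{1,5}. Safe: 3, 6. Place at column 3.
Row 2: attacked by (1,3)→{2,3,4}; (3,2)→{1,2,3}; (4,5)→{3,5}; (5,1)→{1,4}. Blocked: 4. Safe: 6. Place at column 6.
Row 6: attacked by (1,3)→{3}; (2,6)→{2,6}; (3,2)→{2,5}; (4,5)→{3,5}; (5,1)→{1,2}. Blocked: 3. Safe: 4. Place at column 4.
Columns [3, 6, 2, 5, 1, 4], r−c [-2, -4, 1, -1, 4, 2], r+c [4, 8, 5, 9, 6, 10] are all distinct, so no two queens attack.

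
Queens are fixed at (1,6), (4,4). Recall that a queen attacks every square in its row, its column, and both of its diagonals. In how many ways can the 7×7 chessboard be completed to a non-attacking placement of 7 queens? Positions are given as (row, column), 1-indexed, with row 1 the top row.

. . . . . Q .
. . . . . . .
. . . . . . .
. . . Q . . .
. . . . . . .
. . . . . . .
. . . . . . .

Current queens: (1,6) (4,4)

2

Branch on row 2: col 1 → 0; col 3 → 2.
Sum: 0 + 2 = 2.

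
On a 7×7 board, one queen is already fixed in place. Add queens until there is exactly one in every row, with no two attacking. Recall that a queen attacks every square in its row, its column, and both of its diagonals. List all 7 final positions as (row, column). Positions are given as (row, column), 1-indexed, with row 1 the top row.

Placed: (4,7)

Row 1: attacked by (4,7)→{4,7}. Safe: 1, 2, 3, 5, 6. Place at column 5.
Row 2: attacked by (1,5)→{4,5,6}; (4,7)→{5,7}. Safe: 1, 2, 3. Place at column 1.
Row 3: attacked by (1,5)→{3,5,7}; (2,1)→{1,2}; (4,7)→{6,7}. Safe: 4. Place at column 4.
Row 5: attacked by (1,5)→{1,5}; (2,1)→{1,4}; (3,4)→{2,4,6}; (4,7)→{6,7}. Safe: 3. Place at column 3.
Row 6: attacked by (1,5)→{5}; (2,1)→{1,5}; (3,4)→{1,4,7}; (4,7)→{5,7}; (5,3)→{2,3,4}. Safe: 6. Place at column 6.
Row 7: attacked by (1,5)→{5}; (2,1)→{1,6}; (3,4)→{4}; (4,7)→{4,7}; (5,3)→{1,3,5}; (6,6)→{5,6,7}. Safe: 2. Place at column 2.
Columns [5, 1, 4, 7, 3, 6, 2], r−c [-4, 1, -1, -3, 2, 0, 5], r+c [6, 3, 7, 11, 8, 12, 9] are all distinct, so no two queens attack.

(1,5) (2,1) (3,4) (4,7) (5,3) (6,6) (7,2)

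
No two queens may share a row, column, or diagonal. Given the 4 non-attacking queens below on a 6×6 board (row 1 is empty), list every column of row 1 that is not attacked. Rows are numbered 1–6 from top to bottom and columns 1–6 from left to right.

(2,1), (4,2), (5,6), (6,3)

(2,1) attacks row 1 at column 1 and diagonals 2.
(4,2) attacks row 1 at column 2 and diagonals 5.
(5,6) attacks row 1 at column 6 and diagonals 2.
(6,3) attacks row 1 at column 3.
Attacked columns: {1, 2, 3, 5, 6}. Safe: {4}.

columns 4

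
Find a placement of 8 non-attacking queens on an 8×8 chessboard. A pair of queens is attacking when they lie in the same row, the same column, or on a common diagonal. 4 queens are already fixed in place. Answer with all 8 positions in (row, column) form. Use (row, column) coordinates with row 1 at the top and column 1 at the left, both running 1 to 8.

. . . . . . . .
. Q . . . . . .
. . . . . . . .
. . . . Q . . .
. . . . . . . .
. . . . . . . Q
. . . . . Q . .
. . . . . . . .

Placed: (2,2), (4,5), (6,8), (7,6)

(1,4) (2,2) (3,7) (4,5) (5,1) (6,8) (7,6) (8,3)

Row 1: attacked by (2,2)→{1,2,3}; (4,5)→{2,5,8}; (6,8)→{3,8}; (7,6)→{6}. Safe: 4, 7. Place at column 4.
Row 3: attacked by (1,4)→{2,4,6}; (2,2)→{1,2,3}; (4,5)→{4,5,6}; (6,8)→{5,8}; (7,6)→{2,6}. Safe: 7. Place at column 7.
Row 5: attacked by (1,4)→{4,8}; (2,2)→{2,5}; (3,7)→{5,7}; (4,5)→{4,5,6}; (6,8)→{7,8}; (7,6)→{4,6,8}. Safe: 1, 3. Place at column 1.
Row 8: attacked by (1,4)→{4}; (2,2)→{2,8}; (3,7)→{2,7}; (4,5)→{1,5}; (5,1)→{1,4}; (6,8)→{6,8}; (7,6)→{5,6,7}. Safe: 3. Place at column 3.
Columns [4, 2, 7, 5, 1, 8, 6, 3], r−c [-3, 0, -4, -1, 4, -2, 1, 5], r+c [5, 4, 10, 9, 6, 14, 13, 11] are all distinct, so no two queens attack.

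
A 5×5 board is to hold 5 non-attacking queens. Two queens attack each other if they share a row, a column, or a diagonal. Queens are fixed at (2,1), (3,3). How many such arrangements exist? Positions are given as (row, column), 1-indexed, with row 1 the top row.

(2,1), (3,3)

1

Branch on row 1: col 4 → 1.
Sum: 1 = 1.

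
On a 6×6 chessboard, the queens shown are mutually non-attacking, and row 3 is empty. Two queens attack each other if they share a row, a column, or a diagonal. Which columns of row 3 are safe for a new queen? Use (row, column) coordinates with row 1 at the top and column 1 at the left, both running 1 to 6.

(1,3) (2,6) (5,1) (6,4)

(1,3) attacks row 3 at column 3 and diagonals 1, 5.
(2,6) attacks row 3 at column 6 and diagonals 5.
(5,1) attacks row 3 at column 1 and diagonals 3.
(6,4) attacks row 3 at column 4 and diagonals 1.
Attacked columns: {1, 3, 4, 5, 6}. Safe: {2}.

columns 2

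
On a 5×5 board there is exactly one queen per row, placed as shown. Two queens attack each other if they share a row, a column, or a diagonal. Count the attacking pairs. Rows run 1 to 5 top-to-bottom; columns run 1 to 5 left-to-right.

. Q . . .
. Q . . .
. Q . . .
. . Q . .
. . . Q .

6

Same column: (1,2)–(2,2) (column 2); (1,2)–(3,2) (column 2); (2,2)–(3,2) (column 2).
Same diagonal: (3,2)–(4,3) (|3−4| = |2−3| = 1); (3,2)–(5,4) (|3−5| = |2−4| = 2); (4,3)–(5,4) (|4−5| = |3−4| = 1).
Total attacking pairs: 6.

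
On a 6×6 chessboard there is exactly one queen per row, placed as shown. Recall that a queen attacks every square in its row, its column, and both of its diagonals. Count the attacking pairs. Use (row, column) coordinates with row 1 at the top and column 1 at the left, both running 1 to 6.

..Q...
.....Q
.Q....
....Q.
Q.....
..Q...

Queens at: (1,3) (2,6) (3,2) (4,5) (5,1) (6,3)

2

Same column: (1,3)–(6,3) (column 3).
Same diagonal: (4,5)–(6,3) (|4−6| = |5−3| = 2).
Total attacking pairs: 2.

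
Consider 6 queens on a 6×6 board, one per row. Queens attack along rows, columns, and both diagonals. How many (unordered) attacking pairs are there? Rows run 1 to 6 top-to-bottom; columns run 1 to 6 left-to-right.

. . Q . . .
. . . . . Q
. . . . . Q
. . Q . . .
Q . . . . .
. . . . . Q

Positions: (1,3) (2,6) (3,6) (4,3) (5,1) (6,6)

4

Same column: (1,3)–(4,3) (column 3); (2,6)–(3,6) (column 6); (2,6)–(6,6) (column 6); (3,6)–(6,6) (column 6).
Total attacking pairs: 4.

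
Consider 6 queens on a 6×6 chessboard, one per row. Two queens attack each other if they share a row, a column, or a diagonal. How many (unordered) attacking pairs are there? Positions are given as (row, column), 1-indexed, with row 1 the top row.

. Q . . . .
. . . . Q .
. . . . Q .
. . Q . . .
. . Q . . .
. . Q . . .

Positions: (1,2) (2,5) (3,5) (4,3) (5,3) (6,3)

6

Same column: (2,5)–(3,5) (column 5); (4,3)–(5,3) (column 3); (4,3)–(6,3) (column 3); (5,3)–(6,3) (column 3).
Same diagonal: (2,5)–(4,3) (|2−4| = |5−3| = 2); (3,5)–(5,3) (|3−5| = |5−3| = 2).
Total attacking pairs: 6.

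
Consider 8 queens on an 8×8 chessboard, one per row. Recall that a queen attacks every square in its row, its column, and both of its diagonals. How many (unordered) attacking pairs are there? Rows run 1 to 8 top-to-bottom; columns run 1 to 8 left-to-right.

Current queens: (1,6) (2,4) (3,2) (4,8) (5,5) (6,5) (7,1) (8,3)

3

Same column: (5,5)–(6,5) (column 5).
Same diagonal: (3,2)–(6,5) (|3−6| = |2−5| = 3); (6,5)–(8,3) (|6−8| = |5−3| = 2).
Total attacking pairs: 3.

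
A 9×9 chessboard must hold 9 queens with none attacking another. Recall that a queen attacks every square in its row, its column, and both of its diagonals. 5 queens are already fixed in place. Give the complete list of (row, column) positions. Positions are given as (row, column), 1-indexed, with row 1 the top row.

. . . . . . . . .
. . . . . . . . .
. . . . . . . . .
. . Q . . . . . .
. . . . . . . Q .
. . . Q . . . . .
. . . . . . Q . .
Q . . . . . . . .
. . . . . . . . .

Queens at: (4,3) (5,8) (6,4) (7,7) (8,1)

(1,2) (2,9) (3,5) (4,3) (5,8) (6,4) (7,7) (8,1) (9,6)

Row 1: attacked by (4,3)→{3,6}; (5,8)→{4,8}; (6,4)→{4,9}; (7,7)→{1,7}; (8,1)→{1,8}. Safe: 2, 5. Place at column 2.
Row 2: attacked by (1,2)→{1,2,3}; (4,3)→{1,3,5}; (5,8)→{5,8}; (6,4)→{4,8}; (7,7)→{2,7}; (8,1)→{1,7}. Safe: 6, 9. Place at column 9.
Row 3: attacked by (1,2)→{2,4}; (2,9)→{8,9}; (4,3)→{2,3,4}; (5,8)→{6,8}; (6,4)→{1,4,7}; (7,7)→{3,7}; (8,1)→{1,6}. Safe: 5. Place at column 5.
Row 9: attacked by (1,2)→{2}; (2,9)→{2,9}; (3,5)→{5}; (4,3)→{3,8}; (5,8)→{4,8}; (6,4)→{1,4,7}; (7,7)→{5,7,9}; (8,1)→{1,2}. Safe: 6. Place at column 6.
Columns [2, 9, 5, 3, 8, 4, 7, 1, 6], r−c [-1, -7, -2, 1, -3, 2, 0, 7, 3], r+c [3, 11, 8, 7, 13, 10, 14, 9, 15] are all distinct, so no two queens attack.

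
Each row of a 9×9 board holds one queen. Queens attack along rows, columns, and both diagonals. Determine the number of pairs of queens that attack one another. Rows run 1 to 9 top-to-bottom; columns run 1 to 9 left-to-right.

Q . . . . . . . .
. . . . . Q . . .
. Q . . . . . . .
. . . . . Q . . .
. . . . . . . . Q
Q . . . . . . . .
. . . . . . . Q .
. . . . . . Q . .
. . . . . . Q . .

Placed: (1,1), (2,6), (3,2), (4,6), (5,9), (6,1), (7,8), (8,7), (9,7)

6

Same column: (1,1)–(6,1) (column 1); (2,6)–(4,6) (column 6); (8,7)–(9,7) (column 7).
Same diagonal: (2,6)–(5,9) (|2−5| = |6−9| = 3); (3,2)–(8,7) (|3−8| = |2−7| = 5); (7,8)–(8,7) (|7−8| = |8−7| = 1).
Total attacking pairs: 6.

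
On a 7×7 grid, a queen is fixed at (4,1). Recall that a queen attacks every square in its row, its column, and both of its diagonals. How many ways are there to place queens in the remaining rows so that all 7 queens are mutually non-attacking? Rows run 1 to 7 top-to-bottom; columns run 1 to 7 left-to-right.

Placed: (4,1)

Branch on row 1: col 2 → 2; col 3 → 1; col 5 → 0; col 6 → 2; col 7 → 1.
Sum: 2 + 1 + 0 + 2 + 1 = 6.

6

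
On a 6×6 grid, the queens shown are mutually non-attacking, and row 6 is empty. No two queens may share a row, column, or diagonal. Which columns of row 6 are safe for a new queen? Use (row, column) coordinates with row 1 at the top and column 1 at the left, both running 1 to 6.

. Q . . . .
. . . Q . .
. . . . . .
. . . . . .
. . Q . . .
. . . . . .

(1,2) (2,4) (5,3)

columns 1, 5, 6

(1,2) attacks row 6 at column 2.
(2,4) attacks row 6 at column 4.
(5,3) attacks row 6 at column 3 and diagonals 2, 4.
Attacked columns: {2, 3, 4}. Safe: {1, 5, 6}.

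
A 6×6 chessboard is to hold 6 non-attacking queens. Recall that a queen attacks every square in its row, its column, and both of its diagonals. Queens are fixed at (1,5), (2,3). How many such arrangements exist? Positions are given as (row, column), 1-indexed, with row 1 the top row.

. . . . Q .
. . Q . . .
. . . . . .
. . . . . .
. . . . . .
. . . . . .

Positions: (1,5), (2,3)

1

Branch on row 3: col 1 → 1; col 6 → 0.
Sum: 1 + 0 = 1.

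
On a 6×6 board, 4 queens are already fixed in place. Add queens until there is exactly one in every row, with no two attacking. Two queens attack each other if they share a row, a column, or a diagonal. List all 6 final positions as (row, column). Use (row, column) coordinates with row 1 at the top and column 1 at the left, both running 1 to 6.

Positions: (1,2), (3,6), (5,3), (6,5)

(1,2) (2,4) (3,6) (4,1) (5,3) (6,5)

Row 2: attacked by (1,2)→{1,2,3}; (3,6)→{5,6}; (5,3)→{3,6}; (6,5)→{1,5}. Safe: 4. Place at column 4.
Row 4: attacked by (1,2)→{2,5}; (2,4)→{2,4,6}; (3,6)→{5,6}; (5,3)→{2,3,4}; (6,5)→{3,5}. Safe: 1. Place at column 1.
Columns [2, 4, 6, 1, 3, 5], r−c [-1, -2, -3, 3, 2, 1], r+c [3, 6, 9, 5, 8, 11] are all distinct, so no two queens attack.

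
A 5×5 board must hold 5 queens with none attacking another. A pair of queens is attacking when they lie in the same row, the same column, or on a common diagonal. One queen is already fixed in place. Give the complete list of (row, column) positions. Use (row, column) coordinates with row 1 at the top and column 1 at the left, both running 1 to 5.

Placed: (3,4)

(1,3) (2,1) (3,4) (4,2) (5,5)

Row 1: attacked by (3,4)→{2,4}. Safe: 1, 3, 5. Place at column 3.
Row 2: attacked by (1,3)→{2,3,4}; (3,4)→{3,4,5}. Safe: 1. Place at column 1.
Row 4: attacked by (1,3)→{3}; (2,1)→{1,3}; (3,4)→{3,4,5}. Safe: 2. Place at column 2.
Row 5: attacked by (1,3)→{3}; (2,1)→{1,4}; (3,4)→{2,4}; (4,2)→{1,2,3}. Safe: 5. Place at column 5.
Columns [3, 1, 4, 2, 5], r−c [-2, 1, -1, 2, 0], r+c [4, 3, 7, 6, 10] are all distinct, so no two queens attack.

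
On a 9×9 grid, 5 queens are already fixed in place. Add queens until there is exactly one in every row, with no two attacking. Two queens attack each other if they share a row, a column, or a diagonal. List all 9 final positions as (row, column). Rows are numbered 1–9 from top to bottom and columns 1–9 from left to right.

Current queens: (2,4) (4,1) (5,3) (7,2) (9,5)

(1,9) (2,4) (3,8) (4,1) (5,3) (6,6) (7,2) (8,7) (9,5)

Row 1: attacked by (2,4)→{3,4,5}; (4,1)→{1,4}; (5,3)→{3,7}; (7,2)→{2,8}; (9,5)→{5}. Safe: 6, 9. Place at column 9.
Row 3: attacked by (1,9)→{7,9}; (2,4)→{3,4,5}; (4,1)→{1,2}; (5,3)→{1,3,5}; (7,2)→{2,6}; (9,5)→{5}. Safe: 8. Place at column 8.
Row 6: attacked by (1,9)→{4,9}; (2,4)→{4,8}; (3,8)→{5,8}; (4,1)→{1,3}; (5,3)→{2,3,4}; (7,2)→{1,2,3}; (9,5)→{2,5,8}. Safe: 6, 7. Place at column 6.
Row 8: attacked by (1,9)→{2,9}; (2,4)→{4}; (3,8)→{3,8}; (4,1)→{1,5}; (5,3)→{3,6}; (6,6)→{4,6,8}; (7,2)→{1,2,3}; (9,5)→{4,5,6}. Safe: 7. Place at column 7.
Columns [9, 4, 8, 1, 3, 6, 2, 7, 5], r−c [-8, -2, -5, 3, 2, 0, 5, 1, 4], r+c [10, 6, 11, 5, 8, 12, 9, 15, 14] are all distinct, so no two queens attack.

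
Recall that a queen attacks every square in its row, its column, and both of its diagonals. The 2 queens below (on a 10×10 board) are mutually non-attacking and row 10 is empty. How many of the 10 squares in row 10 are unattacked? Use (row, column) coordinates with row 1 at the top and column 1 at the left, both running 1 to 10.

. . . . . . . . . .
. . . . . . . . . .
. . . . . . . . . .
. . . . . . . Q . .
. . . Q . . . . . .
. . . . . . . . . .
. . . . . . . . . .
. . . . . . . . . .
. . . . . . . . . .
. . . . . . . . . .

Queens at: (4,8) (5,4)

(4,8) attacks row 10 at column 8 and diagonals 2.
(5,4) attacks row 10 at column 4 and diagonals 9.
Attacked columns: {2, 4, 8, 9}. Safe: {1, 3, 5, 6, 7, 10}.

6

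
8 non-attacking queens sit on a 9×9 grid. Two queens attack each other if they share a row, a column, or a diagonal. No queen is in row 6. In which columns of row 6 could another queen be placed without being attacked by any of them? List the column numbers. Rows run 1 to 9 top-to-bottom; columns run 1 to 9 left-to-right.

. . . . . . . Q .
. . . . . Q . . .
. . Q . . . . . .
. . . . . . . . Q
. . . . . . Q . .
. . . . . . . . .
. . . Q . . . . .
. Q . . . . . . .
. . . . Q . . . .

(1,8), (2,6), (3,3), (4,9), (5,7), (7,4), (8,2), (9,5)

columns 1

(1,8) attacks row 6 at column 8 and diagonals 3.
(2,6) attacks row 6 at column 6 and diagonals 2.
(3,3) attacks row 6 at column 3 and diagonals 6.
(4,9) attacks row 6 at column 9 and diagonals 7.
(5,7) attacks row 6 at column 7 and diagonals 6, 8.
(7,4) attacks row 6 at column 4 and diagonals 3, 5.
(8,2) attacks row 6 at column 2 and diagonals 4.
(9,5) attacks row 6 at column 5 and diagonals 2, 8.
Attacked columns: {2, 3, 4, 5, 6, 7, 8, 9}. Safe: {1}.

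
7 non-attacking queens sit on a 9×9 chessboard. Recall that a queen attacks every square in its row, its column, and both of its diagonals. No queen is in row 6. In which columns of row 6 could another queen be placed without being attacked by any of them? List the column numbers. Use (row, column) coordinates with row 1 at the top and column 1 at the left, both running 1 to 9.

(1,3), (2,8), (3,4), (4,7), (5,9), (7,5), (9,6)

columns 2

(1,3) attacks row 6 at column 3 and diagonals 8.
(2,8) attacks row 6 at column 8 and diagonals 4.
(3,4) attacks row 6 at column 4 and diagonals 1, 7.
(4,7) attacks row 6 at column 7 and diagonals 5, 9.
(5,9) attacks row 6 at column 9 and diagonals 8.
(7,5) attacks row 6 at column 5 and diagonals 4, 6.
(9,6) attacks row 6 at column 6 and diagonals 3, 9.
Attacked columns: {1, 3, 4, 5, 6, 7, 8, 9}. Safe: {2}.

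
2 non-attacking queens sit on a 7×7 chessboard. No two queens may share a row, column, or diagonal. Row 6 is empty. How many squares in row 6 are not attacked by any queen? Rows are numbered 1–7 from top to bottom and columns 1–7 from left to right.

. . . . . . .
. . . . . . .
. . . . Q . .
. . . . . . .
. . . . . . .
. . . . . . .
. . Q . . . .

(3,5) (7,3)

3

(3,5) attacks row 6 at column 5 and diagonals 2.
(7,3) attacks row 6 at column 3 and diagonals 2, 4.
Attacked columns: {2, 3, 4, 5}. Safe: {1, 6, 7}.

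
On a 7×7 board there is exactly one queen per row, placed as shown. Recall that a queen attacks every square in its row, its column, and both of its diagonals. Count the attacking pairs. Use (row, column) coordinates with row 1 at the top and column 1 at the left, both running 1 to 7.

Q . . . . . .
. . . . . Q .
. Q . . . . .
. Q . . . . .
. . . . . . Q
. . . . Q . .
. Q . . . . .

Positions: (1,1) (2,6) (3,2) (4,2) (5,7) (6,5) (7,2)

Same column: (3,2)–(4,2) (column 2); (3,2)–(7,2) (column 2); (4,2)–(7,2) (column 2).
Same diagonal: (3,2)–(6,5) (|3−6| = |2−5| = 3).
Total attacking pairs: 4.

4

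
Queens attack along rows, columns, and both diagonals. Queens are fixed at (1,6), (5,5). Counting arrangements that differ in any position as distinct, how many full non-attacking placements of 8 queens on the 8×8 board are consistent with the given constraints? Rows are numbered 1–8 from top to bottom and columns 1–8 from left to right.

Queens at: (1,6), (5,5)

Branch on row 2: col 1 → 0; col 3 → 2; col 4 → 1.
Sum: 0 + 2 + 1 = 3.

3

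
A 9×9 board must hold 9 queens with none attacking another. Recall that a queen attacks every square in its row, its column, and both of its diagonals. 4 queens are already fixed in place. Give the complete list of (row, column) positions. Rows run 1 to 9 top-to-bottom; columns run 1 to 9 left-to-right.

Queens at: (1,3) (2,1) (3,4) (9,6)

Row 4: attacked by (1,3)→{3,6}; (2,1)→{1,3}; (3,4)→{3,4,5}; (9,6)→{1,6}. Safe: 2, 7, 8, 9. Place at column 7.
Row 5: attacked by (1,3)→{3,7}; (2,1)→{1,4}; (3,4)→{2,4,6}; (4,7)→{6,7,8}; (9,6)→{2,6}. Safe: 5, 9. Place at column 9.
Row 6: attacked by (1,3)→{3,8}; (2,1)→{1,5}; (3,4)→{1,4,7}; (4,7)→{5,7,9}; (5,9)→{8,9}; (9,6)→{3,6,9}. Safe: 2. Place at column 2.
Row 7: attacked by (1,3)→{3,9}; (2,1)→{1,6}; (3,4)→{4,8}; (4,7)→{4,7}; (5,9)→{7,9}; (6,2)→{1,2,3}; (9,6)→{4,6,8}. Safe: 5. Place at column 5.
Row 8: attacked by (1,3)→{3}; (2,1)→{1,7}; (3,4)→{4,9}; (4,7)→{3,7}; (5,9)→{6,9}; (6,2)→{2,4}; (7,5)→{4,5,6}; (9,6)→{5,6,7}. Safe: 8. Place at column 8.
Columns [3, 1, 4, 7, 9, 2, 5, 8, 6], r−c [-2, 1, -1, -3, -4, 4, 2, 0, 3], r+c [4, 3, 7, 11, 14, 8, 12, 16, 15] are all distinct, so no two queens attack.

(1,3) (2,1) (3,4) (4,7) (5,9) (6,2) (7,5) (8,8) (9,6)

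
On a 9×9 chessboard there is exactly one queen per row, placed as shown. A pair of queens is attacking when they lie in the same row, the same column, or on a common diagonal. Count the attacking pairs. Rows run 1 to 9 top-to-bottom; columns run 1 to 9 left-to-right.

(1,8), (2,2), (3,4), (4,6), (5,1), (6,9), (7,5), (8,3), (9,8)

1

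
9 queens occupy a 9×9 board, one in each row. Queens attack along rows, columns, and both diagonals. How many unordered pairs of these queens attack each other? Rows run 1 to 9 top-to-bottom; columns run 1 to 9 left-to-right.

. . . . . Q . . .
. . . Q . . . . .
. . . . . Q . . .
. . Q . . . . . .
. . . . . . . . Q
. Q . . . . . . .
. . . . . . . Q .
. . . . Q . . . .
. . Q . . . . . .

Same column: (1,6)–(3,6) (column 6); (4,3)–(9,3) (column 3).
Same diagonal: (1,6)–(4,3) (|1−4| = |6−3| = 3).
Total attacking pairs: 3.

3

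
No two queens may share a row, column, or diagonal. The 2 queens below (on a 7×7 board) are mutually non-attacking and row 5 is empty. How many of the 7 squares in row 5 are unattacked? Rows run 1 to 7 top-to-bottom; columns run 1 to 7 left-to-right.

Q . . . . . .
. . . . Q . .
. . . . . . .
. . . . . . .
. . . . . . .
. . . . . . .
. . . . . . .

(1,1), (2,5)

(1,1) attacks row 5 at column 1 and diagonals 5.
(2,5) attacks row 5 at column 5 and diagonals 2.
Attacked columns: {1, 2, 5}. Safe: {3, 4, 6, 7}.

4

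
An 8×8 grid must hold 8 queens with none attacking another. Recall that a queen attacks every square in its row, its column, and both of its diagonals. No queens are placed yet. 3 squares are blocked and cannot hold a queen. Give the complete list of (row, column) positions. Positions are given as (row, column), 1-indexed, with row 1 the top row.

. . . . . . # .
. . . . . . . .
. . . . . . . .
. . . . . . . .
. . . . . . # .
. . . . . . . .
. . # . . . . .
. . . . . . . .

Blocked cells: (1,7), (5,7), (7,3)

Row 1: Blocked: 7. Safe: 1, 2, 3, 4, 5, 6, 8. Place at column 8.
Row 2: attacked by (1,8)→{7,8}. Safe: 1, 2, 3, 4, 5, 6. Place at column 4.
Row 3: attacked by (1,8)→{6,8}; (2,4)→{3,4,5}. Safe: 1, 2, 7. Place at column 1.
Row 4: attacked by (1,8)→{5,8}; (2,4)→{2,4,6}; (3,1)→{1,2}. Safe: 3, 7. Place at column 3.
Row 5: attacked by (1,8)→{4,8}; (2,4)→{1,4,7}; (3,1)→{1,3}; (4,3)→{2,3,4}. Blocked: 7. Safe: 5, 6. Place at column 6.
Row 6: attacked by (1,8)→{3,8}; (2,4)→{4,8}; (3,1)→{1,4}; (4,3)→{1,3,5}; (5,6)→{5,6,7}. Safe: 2. Place at column 2.
Row 7: attacked by (1,8)→{2,8}; (2,4)→{4}; (3,1)→{1,5}; (4,3)→{3,6}; (5,6)→{4,6,8}; (6,2)→{1,2,3}. Blocked: 3. Safe: 7. Place at column 7.
Row 8: attacked by (1,8)→{1,8}; (2,4)→{4}; (3,1)→{1,6}; (4,3)→{3,7}; (5,6)→{3,6}; (6,2)→{2,4}; (7,7)→{6,7,8}. Safe: 5. Place at column 5.
Columns [8, 4, 1, 3, 6, 2, 7, 5], r−c [-7, -2, 2, 1, -1, 4, 0, 3], r+c [9, 6, 4, 7, 11, 8, 14, 13] are all distinct, so no two queens attack.

(1,8) (2,4) (3,1) (4,3) (5,6) (6,2) (7,7) (8,5)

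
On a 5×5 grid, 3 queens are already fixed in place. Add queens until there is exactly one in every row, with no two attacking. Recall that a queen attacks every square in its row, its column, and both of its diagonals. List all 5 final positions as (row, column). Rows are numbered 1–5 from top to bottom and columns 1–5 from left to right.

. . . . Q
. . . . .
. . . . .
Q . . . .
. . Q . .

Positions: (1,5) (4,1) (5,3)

Row 2: attacked by (1,5)→{4,5}; (4,1)→{1,3}; (5,3)→{3}. Safe: 2. Place at column 2.
Row 3: attacked by (1,5)→{3,5}; (2,2)→{1,2,3}; (4,1)→{1,2}; (5,3)→{1,3,5}. Safe: 4. Place at column 4.
Columns [5, 2, 4, 1, 3], r−c [-4, 0, -1, 3, 2], r+c [6, 4, 7, 5, 8] are all distinct, so no two queens attack.

(1,5) (2,2) (3,4) (4,1) (5,3)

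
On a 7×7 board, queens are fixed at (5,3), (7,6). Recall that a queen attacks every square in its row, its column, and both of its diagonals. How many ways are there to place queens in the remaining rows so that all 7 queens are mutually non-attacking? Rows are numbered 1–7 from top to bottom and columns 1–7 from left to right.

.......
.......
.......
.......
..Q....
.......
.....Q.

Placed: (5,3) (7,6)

1

Branch on row 1: col 1 → 0; col 2 → 0; col 4 → 1; col 5 → 0.
Sum: 0 + 0 + 1 + 0 = 1.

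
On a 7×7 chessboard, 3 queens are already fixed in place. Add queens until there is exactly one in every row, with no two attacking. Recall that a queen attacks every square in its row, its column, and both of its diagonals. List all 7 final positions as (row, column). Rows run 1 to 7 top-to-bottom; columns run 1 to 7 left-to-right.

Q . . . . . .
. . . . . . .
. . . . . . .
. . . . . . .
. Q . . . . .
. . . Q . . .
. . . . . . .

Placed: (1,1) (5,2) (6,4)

Row 2: attacked by (1,1)→{1,2}; (5,2)→{2,5}; (6,4)→{4}. Safe: 3, 6, 7. Place at column 3.
Row 3: attacked by (1,1)→{1,3}; (2,3)→{2,3,4}; (5,2)→{2,4}; (6,4)→{1,4,7}. Safe: 5, 6. Place at column 5.
Row 4: attacked by (1,1)→{1,4}; (2,3)→{1,3,5}; (3,5)→{4,5,6}; (5,2)→{1,2,3}; (6,4)→{2,4,6}. Safe: 7. Place at column 7.
Row 7: attacked by (1,1)→{1,7}; (2,3)→{3}; (3,5)→{1,5}; (4,7)→{4,7}; (5,2)→{2,4}; (6,4)→{3,4,5}. Safe: 6. Place at column 6.
Columns [1, 3, 5, 7, 2, 4, 6], r−c [0, -1, -2, -3, 3, 2, 1], r+c [2, 5, 8, 11, 7, 10, 13] are all distinct, so no two queens attack.

(1,1) (2,3) (3,5) (4,7) (5,2) (6,4) (7,6)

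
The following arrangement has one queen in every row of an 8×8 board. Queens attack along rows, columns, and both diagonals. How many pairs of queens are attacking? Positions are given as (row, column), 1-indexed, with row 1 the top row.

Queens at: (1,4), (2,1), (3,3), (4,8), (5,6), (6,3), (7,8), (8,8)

Same column: (3,3)–(6,3) (column 3); (4,8)–(7,8) (column 8); (4,8)–(8,8) (column 8); (7,8)–(8,8) (column 8).
Same diagonal: (3,3)–(8,8) (|3−8| = |3−8| = 5); (5,6)–(7,8) (|5−7| = |6−8| = 2).
Total attacking pairs: 6.

6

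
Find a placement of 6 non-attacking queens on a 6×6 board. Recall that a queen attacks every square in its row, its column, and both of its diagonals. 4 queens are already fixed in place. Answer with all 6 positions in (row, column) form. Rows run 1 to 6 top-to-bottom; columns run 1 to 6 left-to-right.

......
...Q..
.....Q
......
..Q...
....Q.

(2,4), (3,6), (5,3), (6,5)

(1,2) (2,4) (3,6) (4,1) (5,3) (6,5)

Row 1: attacked by (2,4)→{3,4,5}; (3,6)→{4,6}; (5,3)→{3}; (6,5)→{5}. Safe: 1, 2. Place at column 2.
Row 4: attacked by (1,2)→{2,5}; (2,4)→{2,4,6}; (3,6)→{5,6}; (5,3)→{2,3,4}; (6,5)→{3,5}. Safe: 1. Place at column 1.
Columns [2, 4, 6, 1, 3, 5], r−c [-1, -2, -3, 3, 2, 1], r+c [3, 6, 9, 5, 8, 11] are all distinct, so no two queens attack.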